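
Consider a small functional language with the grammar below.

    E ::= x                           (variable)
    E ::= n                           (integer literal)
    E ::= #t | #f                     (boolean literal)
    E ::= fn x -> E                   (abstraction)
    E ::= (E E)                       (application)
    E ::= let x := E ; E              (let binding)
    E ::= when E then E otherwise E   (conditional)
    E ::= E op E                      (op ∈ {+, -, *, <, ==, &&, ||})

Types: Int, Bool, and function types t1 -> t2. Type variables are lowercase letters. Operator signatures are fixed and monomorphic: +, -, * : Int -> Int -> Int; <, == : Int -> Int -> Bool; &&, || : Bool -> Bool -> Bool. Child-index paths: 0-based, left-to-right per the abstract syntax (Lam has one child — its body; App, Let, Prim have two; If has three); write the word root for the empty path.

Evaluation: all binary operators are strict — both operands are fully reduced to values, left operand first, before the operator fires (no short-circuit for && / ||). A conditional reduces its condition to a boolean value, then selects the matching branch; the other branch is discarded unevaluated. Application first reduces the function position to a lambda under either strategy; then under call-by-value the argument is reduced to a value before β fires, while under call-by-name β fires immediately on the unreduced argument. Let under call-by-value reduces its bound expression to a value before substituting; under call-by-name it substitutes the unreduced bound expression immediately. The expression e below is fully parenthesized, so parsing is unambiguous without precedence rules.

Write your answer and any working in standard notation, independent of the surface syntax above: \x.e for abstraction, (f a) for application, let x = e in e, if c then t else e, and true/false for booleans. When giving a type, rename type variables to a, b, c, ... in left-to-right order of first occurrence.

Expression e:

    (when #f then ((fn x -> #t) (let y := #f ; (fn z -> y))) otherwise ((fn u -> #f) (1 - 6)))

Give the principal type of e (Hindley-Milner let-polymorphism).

Trace:
  unify Bool ~ Bool
\x._ : a -> Bool
let y : Bool
y : Bool
\z._ : b -> Bool
  unify a -> Bool ~ (b -> Bool) -> c
  unify a ~ b -> Bool
  unify Bool ~ c
_ _ : Bool
\u._ : d -> Bool
  unify Int ~ Int
  unify Int ~ Int
  unify d -> Bool ~ Int -> e
  unify d ~ Int
  unify Bool ~ e
_ _ : Bool
  unify Bool ~ Bool

Answer: Bool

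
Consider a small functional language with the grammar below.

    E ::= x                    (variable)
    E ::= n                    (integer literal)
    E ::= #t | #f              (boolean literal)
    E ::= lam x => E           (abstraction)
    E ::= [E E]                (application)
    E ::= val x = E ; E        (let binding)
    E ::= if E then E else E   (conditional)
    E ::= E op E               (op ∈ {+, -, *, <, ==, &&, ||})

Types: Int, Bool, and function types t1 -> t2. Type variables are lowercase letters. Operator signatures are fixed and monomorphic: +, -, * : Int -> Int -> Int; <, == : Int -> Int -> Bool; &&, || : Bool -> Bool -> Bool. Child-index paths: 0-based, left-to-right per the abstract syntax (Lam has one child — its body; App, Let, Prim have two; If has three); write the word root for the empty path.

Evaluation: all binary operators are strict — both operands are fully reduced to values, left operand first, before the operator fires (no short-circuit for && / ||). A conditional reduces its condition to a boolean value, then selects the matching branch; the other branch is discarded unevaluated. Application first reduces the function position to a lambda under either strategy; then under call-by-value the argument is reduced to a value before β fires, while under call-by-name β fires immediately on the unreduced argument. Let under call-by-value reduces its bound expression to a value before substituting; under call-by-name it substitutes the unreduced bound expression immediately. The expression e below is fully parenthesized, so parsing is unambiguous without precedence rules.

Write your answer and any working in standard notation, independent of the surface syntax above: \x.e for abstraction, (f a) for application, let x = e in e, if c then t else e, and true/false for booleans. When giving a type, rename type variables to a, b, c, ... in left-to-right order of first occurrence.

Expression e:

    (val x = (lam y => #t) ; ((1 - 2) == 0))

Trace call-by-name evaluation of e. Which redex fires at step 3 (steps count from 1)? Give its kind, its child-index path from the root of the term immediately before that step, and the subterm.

Working:
step 0: (let x = (\y.true) in ((1 - 2) == 0))
step 1: [let@root] ((1 - 2) == 0)
step 2: [delta@0] (-1 == 0)
step 3: [delta@root] false

Answer: delta at root : (-1 == 0)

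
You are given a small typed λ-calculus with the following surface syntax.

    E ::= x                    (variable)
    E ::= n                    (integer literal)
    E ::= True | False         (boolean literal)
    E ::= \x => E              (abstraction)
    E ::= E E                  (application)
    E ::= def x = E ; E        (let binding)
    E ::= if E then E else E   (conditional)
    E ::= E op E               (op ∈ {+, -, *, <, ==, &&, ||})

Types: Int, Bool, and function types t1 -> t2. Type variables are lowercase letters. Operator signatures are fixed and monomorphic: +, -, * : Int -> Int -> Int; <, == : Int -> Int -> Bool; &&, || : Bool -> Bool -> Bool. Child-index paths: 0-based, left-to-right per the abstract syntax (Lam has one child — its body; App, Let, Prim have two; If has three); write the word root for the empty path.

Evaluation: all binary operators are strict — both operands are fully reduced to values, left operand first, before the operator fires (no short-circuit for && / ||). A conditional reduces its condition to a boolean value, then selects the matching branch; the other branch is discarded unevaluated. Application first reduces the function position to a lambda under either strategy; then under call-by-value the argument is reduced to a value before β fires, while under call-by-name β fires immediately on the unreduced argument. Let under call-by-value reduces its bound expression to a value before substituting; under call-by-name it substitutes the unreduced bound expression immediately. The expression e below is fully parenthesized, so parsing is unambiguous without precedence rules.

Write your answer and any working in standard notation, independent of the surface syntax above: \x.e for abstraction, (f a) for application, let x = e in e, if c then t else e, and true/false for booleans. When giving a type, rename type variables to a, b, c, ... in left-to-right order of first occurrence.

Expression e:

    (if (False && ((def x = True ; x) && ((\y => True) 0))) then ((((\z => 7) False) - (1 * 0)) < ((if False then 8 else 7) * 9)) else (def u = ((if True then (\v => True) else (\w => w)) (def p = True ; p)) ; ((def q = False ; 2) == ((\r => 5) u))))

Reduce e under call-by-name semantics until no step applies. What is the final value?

Working:
step 0: (if (false && ((let x = true in x) && ((\y.true) 0))) then ((((\z.7) false) - (1 * 0)) < ((if false then 8 else 7) * 9)) else (let u = ((if true then (\v.true) else (\w.w)) (let p = true in p)) in ((let q = false in 2) == ((\r.5) u))))
step 1: [let@0.1.0] (if (false && (true && ((\y.true) 0))) then ((((\z.7) false) - (1 * 0)) < ((if false then 8 else 7) * 9)) else (let u = ((if true then (\v.true) else (\w.w)) (let p = true in p)) in ((let q = false in 2) == ((\r.5) u))))
step 2: [beta@0.1.1] (if (false && (true && true)) then ((((\z.7) false) - (1 * 0)) < ((if false then 8 else 7) * 9)) else (let u = ((if true then (\v.true) else (\w.w)) (let p = true in p)) in ((let q = false in 2) == ((\r.5) u))))
step 3: [delta@0.1] (if (false && true) then ((((\z.7) false) - (1 * 0)) < ((if false then 8 else 7) * 9)) else (let u = ((if true then (\v.true) else (\w.w)) (let p = true in p)) in ((let q = false in 2) == ((\r.5) u))))
step 4: [delta@0] (if false then ((((\z.7) false) - (1 * 0)) < ((if false then 8 else 7) * 9)) else (let u = ((if true then (\v.true) else (\w.w)) (let p = true in p)) in ((let q = false in 2) == ((\r.5) u))))
step 5: [if@root] (let u = ((if true then (\v.true) else (\w.w)) (let p = true in p)) in ((let q = false in 2) == ((\r.5) u)))
step 6: [let@root] ((let q = false in 2) == ((\r.5) ((if true then (\v.true) else (\w.w)) (let p = true in p))))
step 7: [let@0] (2 == ((\r.5) ((if true then (\v.true) else (\w.w)) (let p = true in p))))
step 8: [beta@1] (2 == 5)
step 9: [delta@root] false

Answer: false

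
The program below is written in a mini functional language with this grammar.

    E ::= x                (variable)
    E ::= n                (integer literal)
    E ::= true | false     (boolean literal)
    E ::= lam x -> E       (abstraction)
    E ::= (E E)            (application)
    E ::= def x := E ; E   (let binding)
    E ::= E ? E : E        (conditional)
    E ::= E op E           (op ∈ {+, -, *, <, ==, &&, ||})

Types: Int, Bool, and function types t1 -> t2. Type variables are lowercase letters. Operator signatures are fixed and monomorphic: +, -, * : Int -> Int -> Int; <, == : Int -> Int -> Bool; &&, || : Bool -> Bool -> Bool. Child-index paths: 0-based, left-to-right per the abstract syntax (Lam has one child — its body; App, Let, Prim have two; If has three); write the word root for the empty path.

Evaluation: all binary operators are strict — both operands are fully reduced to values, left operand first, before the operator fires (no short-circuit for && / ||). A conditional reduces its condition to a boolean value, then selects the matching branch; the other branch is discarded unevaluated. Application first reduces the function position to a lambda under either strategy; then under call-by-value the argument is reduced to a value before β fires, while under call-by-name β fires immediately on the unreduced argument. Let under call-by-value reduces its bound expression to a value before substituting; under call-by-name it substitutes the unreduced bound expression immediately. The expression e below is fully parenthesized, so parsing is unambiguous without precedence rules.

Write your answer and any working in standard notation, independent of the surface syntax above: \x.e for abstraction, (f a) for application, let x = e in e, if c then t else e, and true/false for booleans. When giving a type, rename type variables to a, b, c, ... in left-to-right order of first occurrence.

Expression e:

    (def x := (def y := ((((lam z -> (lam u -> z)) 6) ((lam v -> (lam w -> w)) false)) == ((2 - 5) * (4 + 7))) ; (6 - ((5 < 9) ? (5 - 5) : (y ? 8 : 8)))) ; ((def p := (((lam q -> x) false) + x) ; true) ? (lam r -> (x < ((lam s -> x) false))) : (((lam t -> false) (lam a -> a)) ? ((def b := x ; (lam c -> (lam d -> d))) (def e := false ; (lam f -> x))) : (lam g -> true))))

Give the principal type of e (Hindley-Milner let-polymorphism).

Answer: Bool -> Bool

Working:
z : a
\u._ : b -> a
\z._ : a -> b -> a
  unify a -> b -> a ~ Int -> c
  unify a ~ Int
  unify b -> Int ~ c
_ _ : b -> Int
w : e
\w._ : e -> e
\v._ : d -> e -> e
  unify d -> e -> e ~ Bool -> f
  unify d ~ Bool
  unify e -> e ~ f
_ _ : e -> e
  unify b -> Int ~ (e -> e) -> g
  unify b ~ e -> e
  unify Int ~ g
_ _ : Int
  unify Int ~ Int
  unify Int ~ Int
  unify Int ~ Int
  unify Int ~ Int
  unify Int ~ Int
  unify Int ~ Int
  unify Int ~ Int
  unify Int ~ Int
let y : Bool
  unify Int ~ Int
  unify Int ~ Int
  unify Int ~ Int
  unify Bool ~ Bool
  unify Int ~ Int
  unify Int ~ Int
y : Bool
  unify Bool ~ Bool
  unify Int ~ Int
  unify Int ~ Int
  unify Int ~ Int
let x : Int
x : Int
\q._ : h -> Int
  unify h -> Int ~ Bool -> i
  unify h ~ Bool
  unify Int ~ i
_ _ : Int
  unify Int ~ Int
x : Int
  unify Int ~ Int
let p : Int
  unify Bool ~ Bool
x : Int
  unify Int ~ Int
x : Int
\s._ : k -> Int
  unify k -> Int ~ Bool -> l
  unify k ~ Bool
  unify Int ~ l
_ _ : Int
  unify Int ~ Int
\r._ : j -> Bool
\t._ : m -> Bool
a : n
\a._ : n -> n
  unify m -> Bool ~ (n -> n) -> o
  unify m ~ n -> n
  unify Bool ~ o
_ _ : Bool
  unify Bool ~ Bool
x : Int
let b : Int
d : q
\d._ : q -> q
\c._ : p -> q -> q
let e : Bool
x : Int
\f._ : r -> Int
  unify p -> q -> q ~ (r -> Int) -> s
  unify p ~ r -> Int
  unify q -> q ~ s
_ _ : q -> q
\g._ : t -> Bool
  unify q -> q ~ t -> Bool
  unify q ~ t
  unify t ~ Bool
  unify j -> Bool ~ Bool -> Bool
  unify j ~ Bool
  unify Bool ~ Bool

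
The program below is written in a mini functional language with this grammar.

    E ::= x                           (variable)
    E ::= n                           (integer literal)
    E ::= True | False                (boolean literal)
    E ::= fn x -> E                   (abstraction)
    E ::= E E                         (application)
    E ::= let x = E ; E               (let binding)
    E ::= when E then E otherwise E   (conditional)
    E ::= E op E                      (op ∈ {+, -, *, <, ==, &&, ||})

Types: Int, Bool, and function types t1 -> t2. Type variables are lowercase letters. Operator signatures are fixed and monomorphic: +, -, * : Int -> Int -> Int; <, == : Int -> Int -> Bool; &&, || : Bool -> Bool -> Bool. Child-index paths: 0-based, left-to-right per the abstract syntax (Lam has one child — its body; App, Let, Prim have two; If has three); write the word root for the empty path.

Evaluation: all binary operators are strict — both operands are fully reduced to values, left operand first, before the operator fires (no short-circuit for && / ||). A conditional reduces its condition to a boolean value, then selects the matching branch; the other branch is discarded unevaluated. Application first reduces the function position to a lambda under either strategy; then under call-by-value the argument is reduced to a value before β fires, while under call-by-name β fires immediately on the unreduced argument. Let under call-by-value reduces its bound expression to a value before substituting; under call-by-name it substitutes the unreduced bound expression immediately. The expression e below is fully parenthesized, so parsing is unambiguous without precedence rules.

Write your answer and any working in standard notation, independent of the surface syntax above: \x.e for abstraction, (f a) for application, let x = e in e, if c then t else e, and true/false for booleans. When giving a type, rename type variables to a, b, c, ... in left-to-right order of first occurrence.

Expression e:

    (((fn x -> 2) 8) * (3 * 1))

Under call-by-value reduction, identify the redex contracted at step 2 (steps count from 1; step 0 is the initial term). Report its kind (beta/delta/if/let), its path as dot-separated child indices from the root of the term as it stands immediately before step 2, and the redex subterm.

Answer: delta at 1 : (3 * 1)

Working:
step 0: (((\x.2) 8) * (3 * 1))
step 1: [beta@0] (2 * (3 * 1))
step 2: [delta@1] (2 * 3)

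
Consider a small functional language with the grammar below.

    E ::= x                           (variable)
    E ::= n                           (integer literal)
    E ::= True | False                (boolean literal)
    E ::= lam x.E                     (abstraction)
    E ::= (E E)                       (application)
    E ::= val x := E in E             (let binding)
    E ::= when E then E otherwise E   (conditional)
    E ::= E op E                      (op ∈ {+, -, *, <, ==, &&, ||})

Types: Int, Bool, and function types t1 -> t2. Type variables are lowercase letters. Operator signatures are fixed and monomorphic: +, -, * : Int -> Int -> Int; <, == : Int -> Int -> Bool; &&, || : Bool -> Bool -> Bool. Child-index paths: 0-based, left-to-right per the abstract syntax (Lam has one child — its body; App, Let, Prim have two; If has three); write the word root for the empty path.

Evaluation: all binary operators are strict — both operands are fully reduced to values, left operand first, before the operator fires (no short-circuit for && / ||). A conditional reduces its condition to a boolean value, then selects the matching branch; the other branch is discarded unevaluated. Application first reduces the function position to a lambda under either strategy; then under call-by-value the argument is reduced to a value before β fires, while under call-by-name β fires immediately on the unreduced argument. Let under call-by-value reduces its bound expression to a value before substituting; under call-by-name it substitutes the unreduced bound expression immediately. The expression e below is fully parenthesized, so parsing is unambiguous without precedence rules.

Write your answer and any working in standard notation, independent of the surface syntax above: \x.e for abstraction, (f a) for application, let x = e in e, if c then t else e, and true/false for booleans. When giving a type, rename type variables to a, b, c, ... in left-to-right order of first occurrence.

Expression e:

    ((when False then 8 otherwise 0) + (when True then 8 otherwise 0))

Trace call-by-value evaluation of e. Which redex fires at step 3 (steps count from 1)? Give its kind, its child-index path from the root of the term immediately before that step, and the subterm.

Answer: delta at root : (0 + 8)

Derivation:
step 0: ((if false then 8 else 0) + (if true then 8 else 0))
step 1: [if@0] (0 + (if true then 8 else 0))
step 2: [if@1] (0 + 8)
step 3: [delta@root] 8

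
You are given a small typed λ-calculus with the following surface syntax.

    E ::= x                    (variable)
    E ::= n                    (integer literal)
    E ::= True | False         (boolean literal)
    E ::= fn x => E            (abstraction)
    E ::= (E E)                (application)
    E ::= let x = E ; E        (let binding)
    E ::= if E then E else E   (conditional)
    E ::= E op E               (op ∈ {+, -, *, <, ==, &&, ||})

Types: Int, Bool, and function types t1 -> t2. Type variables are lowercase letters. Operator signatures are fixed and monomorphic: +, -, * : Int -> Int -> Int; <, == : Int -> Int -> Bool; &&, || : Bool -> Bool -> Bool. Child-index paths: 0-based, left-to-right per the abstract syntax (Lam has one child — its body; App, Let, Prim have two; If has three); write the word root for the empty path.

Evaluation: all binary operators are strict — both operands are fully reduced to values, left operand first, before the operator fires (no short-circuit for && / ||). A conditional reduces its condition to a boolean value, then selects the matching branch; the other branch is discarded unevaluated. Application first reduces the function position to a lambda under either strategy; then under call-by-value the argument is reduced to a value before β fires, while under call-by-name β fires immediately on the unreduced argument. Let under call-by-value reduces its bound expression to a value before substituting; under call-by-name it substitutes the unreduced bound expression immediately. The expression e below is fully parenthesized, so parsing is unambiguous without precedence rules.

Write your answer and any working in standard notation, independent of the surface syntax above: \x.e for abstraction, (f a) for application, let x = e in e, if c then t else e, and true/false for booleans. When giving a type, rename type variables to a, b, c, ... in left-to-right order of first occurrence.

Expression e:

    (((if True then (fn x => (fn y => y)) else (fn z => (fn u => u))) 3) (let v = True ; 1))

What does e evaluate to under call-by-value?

Answer: 1

Derivation:
step 0: (((if true then (\x.(\y.y)) else (\z.(\u.u))) 3) (let v = true in 1))
step 1: [if@0.0] (((\x.(\y.y)) 3) (let v = true in 1))
step 2: [beta@0] ((\y.y) (let v = true in 1))
step 3: [let@1] ((\y.y) 1)
step 4: [beta@root] 1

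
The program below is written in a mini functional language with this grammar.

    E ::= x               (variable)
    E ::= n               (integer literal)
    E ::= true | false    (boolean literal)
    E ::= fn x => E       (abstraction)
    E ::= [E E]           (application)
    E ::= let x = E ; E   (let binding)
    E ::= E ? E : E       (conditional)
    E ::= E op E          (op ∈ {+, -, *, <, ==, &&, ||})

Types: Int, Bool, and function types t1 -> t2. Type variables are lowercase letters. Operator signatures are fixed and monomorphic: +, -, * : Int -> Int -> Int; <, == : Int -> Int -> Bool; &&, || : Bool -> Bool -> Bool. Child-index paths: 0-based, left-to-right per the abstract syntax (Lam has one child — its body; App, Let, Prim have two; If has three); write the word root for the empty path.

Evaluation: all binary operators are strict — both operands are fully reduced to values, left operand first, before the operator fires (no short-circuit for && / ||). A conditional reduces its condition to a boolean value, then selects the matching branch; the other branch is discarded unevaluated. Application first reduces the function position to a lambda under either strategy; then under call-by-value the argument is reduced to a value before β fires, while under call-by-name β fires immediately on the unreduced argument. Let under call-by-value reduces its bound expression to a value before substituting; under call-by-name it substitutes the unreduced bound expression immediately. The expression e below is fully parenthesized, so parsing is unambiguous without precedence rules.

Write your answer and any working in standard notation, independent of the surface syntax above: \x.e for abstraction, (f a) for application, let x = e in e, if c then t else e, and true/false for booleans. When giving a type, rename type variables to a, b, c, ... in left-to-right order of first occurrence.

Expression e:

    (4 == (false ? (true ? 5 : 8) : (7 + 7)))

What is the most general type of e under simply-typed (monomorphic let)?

Answer: Bool

Derivation:
  unify Int ~ Int
  unify Bool ~ Bool
  unify Bool ~ Bool
  unify Int ~ Int
  unify Int ~ Int
  unify Int ~ Int
  unify Int ~ Int
  unify Int ~ Int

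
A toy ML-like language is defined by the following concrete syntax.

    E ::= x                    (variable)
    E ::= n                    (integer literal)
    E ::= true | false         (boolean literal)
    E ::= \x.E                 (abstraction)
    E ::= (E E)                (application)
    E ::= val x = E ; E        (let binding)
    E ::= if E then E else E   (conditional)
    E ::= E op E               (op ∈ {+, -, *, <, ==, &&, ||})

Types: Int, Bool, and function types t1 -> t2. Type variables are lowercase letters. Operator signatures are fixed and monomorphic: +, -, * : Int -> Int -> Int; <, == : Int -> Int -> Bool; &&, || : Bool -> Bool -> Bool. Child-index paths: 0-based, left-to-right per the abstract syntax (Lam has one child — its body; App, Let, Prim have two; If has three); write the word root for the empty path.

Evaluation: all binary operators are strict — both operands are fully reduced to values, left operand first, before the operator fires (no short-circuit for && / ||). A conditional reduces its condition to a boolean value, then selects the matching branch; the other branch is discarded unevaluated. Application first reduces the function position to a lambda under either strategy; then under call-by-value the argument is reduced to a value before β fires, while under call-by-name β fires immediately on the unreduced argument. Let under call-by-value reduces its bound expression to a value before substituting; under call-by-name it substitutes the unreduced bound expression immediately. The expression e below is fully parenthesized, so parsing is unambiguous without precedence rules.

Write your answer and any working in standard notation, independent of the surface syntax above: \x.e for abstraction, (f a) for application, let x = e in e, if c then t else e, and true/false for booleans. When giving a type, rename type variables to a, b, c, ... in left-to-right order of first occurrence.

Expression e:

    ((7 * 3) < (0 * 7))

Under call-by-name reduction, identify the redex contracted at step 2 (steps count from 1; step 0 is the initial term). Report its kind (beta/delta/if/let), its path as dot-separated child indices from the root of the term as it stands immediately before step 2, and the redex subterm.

Answer: delta at 1 : (0 * 7)

Derivation:
step 0: ((7 * 3) < (0 * 7))
step 1: [delta@0] (21 < (0 * 7))
step 2: [delta@1] (21 < 0)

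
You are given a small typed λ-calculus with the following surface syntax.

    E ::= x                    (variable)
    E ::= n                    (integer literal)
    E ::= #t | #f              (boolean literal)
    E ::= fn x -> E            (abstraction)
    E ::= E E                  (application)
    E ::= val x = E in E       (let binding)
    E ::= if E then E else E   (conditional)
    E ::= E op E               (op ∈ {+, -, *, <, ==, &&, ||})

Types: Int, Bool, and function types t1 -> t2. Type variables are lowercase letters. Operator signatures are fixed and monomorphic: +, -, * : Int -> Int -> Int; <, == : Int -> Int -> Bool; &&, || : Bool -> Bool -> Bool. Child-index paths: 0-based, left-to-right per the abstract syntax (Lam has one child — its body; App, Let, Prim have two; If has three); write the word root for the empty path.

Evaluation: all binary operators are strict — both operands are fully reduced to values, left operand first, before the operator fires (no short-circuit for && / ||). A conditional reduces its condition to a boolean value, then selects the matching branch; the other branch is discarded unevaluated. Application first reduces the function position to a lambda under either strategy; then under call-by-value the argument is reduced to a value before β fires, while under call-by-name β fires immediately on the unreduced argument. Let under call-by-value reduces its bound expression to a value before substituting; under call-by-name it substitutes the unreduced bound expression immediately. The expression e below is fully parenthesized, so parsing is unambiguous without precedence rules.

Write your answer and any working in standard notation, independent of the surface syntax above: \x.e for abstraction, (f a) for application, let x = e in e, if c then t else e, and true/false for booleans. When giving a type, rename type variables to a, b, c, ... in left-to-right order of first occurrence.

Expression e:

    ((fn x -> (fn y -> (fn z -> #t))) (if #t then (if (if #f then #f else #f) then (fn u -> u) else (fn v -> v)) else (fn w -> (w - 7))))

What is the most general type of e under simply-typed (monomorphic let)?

Answer: a -> b -> Bool

Working:
\z._ : c -> Bool
\y._ : b -> c -> Bool
\x._ : a -> b -> c -> Bool
  unify Bool ~ Bool
  unify Bool ~ Bool
  unify Bool ~ Bool
  unify Bool ~ Bool
u : d
\u._ : d -> d
v : e
\v._ : e -> e
  unify d -> d ~ e -> e
  unify d ~ e
  unify e ~ e
w : f
  unify f ~ Int
  unify Int ~ Int
\w._ : Int -> Int
  unify e -> e ~ Int -> Int
  unify e ~ Int
  unify Int ~ Int
  unify a -> b -> c -> Bool ~ (Int -> Int) -> g
  unify a ~ Int -> Int
  unify b -> c -> Bool ~ g
_ _ : b -> c -> Bool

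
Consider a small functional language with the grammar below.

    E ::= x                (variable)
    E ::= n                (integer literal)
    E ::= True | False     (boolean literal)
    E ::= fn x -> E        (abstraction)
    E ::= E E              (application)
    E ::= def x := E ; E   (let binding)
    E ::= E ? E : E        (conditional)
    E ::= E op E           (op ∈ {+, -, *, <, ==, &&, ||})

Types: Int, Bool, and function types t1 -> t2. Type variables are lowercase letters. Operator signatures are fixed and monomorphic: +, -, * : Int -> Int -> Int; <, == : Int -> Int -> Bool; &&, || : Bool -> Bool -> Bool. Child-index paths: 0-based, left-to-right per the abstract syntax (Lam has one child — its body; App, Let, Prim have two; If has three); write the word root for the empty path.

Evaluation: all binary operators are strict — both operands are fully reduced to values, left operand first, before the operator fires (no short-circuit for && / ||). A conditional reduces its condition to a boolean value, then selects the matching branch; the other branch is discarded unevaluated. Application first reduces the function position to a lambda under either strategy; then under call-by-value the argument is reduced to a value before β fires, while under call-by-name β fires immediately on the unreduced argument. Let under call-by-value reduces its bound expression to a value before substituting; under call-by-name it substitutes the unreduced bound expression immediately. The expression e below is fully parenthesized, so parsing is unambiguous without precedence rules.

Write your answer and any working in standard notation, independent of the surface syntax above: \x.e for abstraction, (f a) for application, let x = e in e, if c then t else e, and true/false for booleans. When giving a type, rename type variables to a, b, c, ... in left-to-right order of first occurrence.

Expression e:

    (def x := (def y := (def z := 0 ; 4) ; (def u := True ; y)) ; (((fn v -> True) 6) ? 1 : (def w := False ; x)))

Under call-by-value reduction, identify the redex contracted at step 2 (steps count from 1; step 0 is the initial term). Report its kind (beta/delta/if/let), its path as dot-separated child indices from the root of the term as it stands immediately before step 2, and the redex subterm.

Working:
step 0: (let x = (let y = (let z = 0 in 4) in (let u = true in y)) in (if ((\v.true) 6) then 1 else (let w = false in x)))
step 1: [let@0.0] (let x = (let y = 4 in (let u = true in y)) in (if ((\v.true) 6) then 1 else (let w = false in x)))
step 2: [let@0] (let x = (let u = true in 4) in (if ((\v.true) 6) then 1 else (let w = false in x)))

Answer: let at 0 : (let y = 4 in (let u = true in y))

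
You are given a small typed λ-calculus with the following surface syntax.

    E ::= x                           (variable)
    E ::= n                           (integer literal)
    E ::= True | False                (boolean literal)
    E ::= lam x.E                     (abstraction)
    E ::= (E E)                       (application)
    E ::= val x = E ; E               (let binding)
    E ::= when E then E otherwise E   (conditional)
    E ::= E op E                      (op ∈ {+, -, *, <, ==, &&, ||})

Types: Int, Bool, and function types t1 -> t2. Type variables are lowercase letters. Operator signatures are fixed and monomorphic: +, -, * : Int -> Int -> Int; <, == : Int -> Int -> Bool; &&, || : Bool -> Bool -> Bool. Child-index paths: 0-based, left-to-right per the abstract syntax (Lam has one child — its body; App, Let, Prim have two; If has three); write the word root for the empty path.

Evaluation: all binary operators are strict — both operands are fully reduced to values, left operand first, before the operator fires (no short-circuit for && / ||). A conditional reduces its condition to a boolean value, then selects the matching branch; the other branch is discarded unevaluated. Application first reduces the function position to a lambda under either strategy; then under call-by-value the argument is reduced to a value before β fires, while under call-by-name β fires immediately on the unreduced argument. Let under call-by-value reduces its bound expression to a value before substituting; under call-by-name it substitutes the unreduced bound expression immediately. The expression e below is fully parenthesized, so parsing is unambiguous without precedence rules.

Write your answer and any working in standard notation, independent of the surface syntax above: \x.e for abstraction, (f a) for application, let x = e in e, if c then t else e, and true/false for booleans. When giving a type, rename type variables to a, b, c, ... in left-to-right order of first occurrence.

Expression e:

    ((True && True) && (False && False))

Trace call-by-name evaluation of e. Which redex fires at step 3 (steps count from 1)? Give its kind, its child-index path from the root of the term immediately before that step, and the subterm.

Answer: delta at root : (true && false)

Working:
step 0: ((true && true) && (false && false))
step 1: [delta@0] (true && (false && false))
step 2: [delta@1] (true && false)
step 3: [delta@root] false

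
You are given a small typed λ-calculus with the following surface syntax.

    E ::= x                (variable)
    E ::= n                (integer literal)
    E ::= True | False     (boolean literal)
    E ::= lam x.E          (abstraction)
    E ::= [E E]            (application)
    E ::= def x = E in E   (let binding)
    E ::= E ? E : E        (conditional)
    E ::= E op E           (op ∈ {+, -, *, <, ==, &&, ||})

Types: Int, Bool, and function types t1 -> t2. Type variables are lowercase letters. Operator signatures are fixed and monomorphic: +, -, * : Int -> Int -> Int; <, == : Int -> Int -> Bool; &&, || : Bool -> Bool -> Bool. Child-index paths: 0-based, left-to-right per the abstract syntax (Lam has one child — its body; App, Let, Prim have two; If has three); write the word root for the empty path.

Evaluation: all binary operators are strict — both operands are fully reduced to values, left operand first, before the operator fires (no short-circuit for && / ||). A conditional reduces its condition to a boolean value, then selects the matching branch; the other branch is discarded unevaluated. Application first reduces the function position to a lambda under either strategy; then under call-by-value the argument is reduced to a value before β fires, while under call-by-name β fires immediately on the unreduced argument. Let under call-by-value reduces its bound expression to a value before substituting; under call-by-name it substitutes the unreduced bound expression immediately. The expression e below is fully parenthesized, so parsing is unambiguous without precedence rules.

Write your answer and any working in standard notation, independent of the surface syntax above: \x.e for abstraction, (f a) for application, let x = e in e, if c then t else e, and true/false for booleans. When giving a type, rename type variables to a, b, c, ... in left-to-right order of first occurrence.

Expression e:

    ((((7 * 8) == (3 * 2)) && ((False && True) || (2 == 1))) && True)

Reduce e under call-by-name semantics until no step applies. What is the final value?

Working:
step 0: ((((7 * 8) == (3 * 2)) && ((false && true) || (2 == 1))) && true)
step 1: [delta@0.0.0] (((56 == (3 * 2)) && ((false && true) || (2 == 1))) && true)
step 2: [delta@0.0.1] (((56 == 6) && ((false && true) || (2 == 1))) && true)
step 3: [delta@0.0] ((false && ((false && true) || (2 == 1))) && true)
step 4: [delta@0.1.0] ((false && (false || (2 == 1))) && true)
step 5: [delta@0.1.1] ((false && (false || false)) && true)
step 6: [delta@0.1] ((false && false) && true)
step 7: [delta@0] (false && true)
step 8: [delta@root] false

Answer: false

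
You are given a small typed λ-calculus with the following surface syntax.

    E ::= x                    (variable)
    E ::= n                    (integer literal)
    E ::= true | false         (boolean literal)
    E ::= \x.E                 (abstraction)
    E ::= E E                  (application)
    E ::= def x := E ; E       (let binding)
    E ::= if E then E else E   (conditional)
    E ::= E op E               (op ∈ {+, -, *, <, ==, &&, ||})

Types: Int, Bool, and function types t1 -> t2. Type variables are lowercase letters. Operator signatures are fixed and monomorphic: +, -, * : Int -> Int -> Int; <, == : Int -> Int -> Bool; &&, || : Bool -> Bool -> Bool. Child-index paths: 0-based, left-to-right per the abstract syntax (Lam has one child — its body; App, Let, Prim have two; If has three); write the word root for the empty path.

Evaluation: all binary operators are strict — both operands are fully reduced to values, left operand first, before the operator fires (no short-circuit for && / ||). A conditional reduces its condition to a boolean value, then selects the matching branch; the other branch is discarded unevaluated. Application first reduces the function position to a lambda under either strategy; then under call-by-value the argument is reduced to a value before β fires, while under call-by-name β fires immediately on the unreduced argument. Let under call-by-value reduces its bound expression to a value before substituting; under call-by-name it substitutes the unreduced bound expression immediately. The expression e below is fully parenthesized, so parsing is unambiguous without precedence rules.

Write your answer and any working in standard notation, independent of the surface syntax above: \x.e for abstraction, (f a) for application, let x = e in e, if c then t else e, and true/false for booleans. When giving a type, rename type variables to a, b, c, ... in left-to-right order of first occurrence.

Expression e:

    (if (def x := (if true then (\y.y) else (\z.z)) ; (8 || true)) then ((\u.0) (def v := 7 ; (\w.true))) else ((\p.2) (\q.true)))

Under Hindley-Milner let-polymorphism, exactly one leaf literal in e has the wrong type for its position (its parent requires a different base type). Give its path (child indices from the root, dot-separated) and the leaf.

Trace:
  unify Bool ~ Bool
y : a
\y._ : a -> a
z : b
\z._ : b -> b
  unify a -> a ~ b -> b
  unify a ~ b
  unify b ~ b
let x : forall. b -> b
  unify Int ~ Bool
  FAIL: mismatch Int ~ Bool

Answer: 0.1.0 : 8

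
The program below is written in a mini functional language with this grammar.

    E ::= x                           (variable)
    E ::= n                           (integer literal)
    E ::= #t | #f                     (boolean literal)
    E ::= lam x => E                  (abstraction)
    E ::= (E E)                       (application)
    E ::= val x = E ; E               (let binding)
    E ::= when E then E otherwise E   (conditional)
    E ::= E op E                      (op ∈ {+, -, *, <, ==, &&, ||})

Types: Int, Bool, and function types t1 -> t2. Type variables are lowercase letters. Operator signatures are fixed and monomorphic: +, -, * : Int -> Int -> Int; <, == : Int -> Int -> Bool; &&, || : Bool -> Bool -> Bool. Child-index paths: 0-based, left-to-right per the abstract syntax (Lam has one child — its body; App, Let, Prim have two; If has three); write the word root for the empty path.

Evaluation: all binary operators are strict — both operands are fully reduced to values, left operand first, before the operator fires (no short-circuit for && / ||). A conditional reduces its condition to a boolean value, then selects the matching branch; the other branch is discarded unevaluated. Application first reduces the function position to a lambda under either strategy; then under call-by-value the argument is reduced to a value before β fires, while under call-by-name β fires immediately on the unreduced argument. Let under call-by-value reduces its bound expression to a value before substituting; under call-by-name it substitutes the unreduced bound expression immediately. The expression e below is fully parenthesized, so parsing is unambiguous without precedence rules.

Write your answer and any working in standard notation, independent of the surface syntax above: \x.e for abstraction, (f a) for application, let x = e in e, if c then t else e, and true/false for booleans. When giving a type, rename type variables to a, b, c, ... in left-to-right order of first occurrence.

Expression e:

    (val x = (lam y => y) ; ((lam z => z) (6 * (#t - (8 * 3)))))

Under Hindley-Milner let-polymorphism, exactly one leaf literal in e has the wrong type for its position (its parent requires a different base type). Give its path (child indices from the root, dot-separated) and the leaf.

Derivation:
y : a
\y._ : a -> a
let x : forall. a -> a
z : b
\z._ : b -> b
  unify Int ~ Int
  unify Bool ~ Int
  FAIL: mismatch Bool ~ Int

Answer: 1.1.1.0 : true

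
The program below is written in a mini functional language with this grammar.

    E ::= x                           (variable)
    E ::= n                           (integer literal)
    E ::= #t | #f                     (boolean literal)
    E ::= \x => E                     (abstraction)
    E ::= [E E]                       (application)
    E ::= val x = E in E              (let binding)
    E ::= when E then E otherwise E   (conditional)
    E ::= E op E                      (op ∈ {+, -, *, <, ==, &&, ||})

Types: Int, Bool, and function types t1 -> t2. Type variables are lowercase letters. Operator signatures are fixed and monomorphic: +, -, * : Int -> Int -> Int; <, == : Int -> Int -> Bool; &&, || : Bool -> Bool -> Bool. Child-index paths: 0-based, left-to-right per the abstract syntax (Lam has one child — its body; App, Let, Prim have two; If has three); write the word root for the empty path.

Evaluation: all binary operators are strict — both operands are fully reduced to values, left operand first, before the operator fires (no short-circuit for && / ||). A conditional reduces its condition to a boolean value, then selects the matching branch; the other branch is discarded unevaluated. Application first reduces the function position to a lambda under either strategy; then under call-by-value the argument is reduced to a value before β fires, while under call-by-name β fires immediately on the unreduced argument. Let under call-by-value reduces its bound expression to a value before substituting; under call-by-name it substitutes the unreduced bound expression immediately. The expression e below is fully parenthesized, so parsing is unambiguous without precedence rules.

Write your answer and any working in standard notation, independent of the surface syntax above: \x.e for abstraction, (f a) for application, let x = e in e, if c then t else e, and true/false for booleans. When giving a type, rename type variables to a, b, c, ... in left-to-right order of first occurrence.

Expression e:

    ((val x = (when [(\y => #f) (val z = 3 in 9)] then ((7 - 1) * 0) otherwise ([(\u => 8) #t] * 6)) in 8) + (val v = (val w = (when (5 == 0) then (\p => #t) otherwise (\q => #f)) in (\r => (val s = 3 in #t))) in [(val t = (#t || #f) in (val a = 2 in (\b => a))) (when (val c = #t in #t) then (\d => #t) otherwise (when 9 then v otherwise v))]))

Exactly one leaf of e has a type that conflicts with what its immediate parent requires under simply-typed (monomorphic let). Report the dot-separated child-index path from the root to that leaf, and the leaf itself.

Trace:
\y._ : a -> Bool
let z : Int
  unify a -> Bool ~ Int -> b
  unify a ~ Int
  unify Bool ~ b
_ _ : Bool
  unify Bool ~ Bool
  unify Int ~ Int
  unify Int ~ Int
  unify Int ~ Int
  unify Int ~ Int
\u._ : c -> Int
  unify c -> Int ~ Bool -> d
  unify c ~ Bool
  unify Int ~ d
_ _ : Int
  unify Int ~ Int
  unify Int ~ Int
  unify Int ~ Int
let x : Int
  unify Int ~ Int
  unify Int ~ Int
  unify Int ~ Int
  unify Bool ~ Bool
\p._ : e -> Bool
\q._ : f -> Bool
  unify e -> Bool ~ f -> Bool
  unify e ~ f
  unify Bool ~ Bool
let w : f -> Bool
let s : Int
\r._ : g -> Bool
let v : g -> Bool
  unify Bool ~ Bool
  unify Bool ~ Bool
let t : Bool
let a : Int
a : Int
\b._ : h -> Int
let c : Bool
  unify Bool ~ Bool
\d._ : i -> Bool
  unify Int ~ Bool
  FAIL: mismatch Int ~ Bool

Answer: 1.1.1.2.0 : 9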